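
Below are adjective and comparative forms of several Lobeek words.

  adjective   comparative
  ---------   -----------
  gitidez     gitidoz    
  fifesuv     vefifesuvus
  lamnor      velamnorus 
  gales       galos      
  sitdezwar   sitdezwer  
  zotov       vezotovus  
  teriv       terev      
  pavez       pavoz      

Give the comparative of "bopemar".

bopemer

sitdezwar and lamnor both end in -r yet inflect differently (sitdezwer, velamnorus), so the final letter is not what conditions the rule; the last vowel is.
"bopemar" has last vowel 'a'. The one such stem in the data (sitdezwar → sitdezwer) changes the last vowel to 'e' (as does teriv), so the same rule applies.
The other patterns: stems whose last vowel is 'e' change the last vowel to 'o'; stems whose last vowel is 'o' or 'u' add ve- … -us around the stem.
So bopemar → bopemer.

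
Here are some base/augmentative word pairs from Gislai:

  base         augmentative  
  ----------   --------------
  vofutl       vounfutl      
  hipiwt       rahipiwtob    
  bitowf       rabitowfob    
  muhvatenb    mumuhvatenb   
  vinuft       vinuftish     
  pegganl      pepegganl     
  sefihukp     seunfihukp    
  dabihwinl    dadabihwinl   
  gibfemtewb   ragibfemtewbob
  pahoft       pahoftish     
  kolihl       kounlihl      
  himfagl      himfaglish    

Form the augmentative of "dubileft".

dubileftish

dabihwinl and himfagl both end in -l yet inflect differently (dadabihwinl, himfaglish), so the final letter is not what conditions the rule; the second-to-last letter is.
"dubileft" has second-to-last letter 'f'. The stems whose second-to-last letter is 'f' (pahoft → pahoftish, vinuft → vinuftish) add -ish.
So dubileft → dubileftish.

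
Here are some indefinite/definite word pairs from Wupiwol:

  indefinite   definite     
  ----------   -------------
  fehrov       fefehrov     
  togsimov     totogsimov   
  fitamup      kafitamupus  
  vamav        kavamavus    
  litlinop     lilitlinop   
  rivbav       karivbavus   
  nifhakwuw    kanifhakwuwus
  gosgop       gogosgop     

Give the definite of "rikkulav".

fehrov and vamav both end in -v yet inflect differently (fefehrov, kavamavus), so the final letter is not what conditions the rule; the last vowel is.
"rikkulav" has last vowel 'a'. The stems whose last vowel is 'a' (vamav → kavamavus, rivbav → karivbavus) add ka- … -us around the stem.
So rikkulav → karikkulavus.

karikkulavus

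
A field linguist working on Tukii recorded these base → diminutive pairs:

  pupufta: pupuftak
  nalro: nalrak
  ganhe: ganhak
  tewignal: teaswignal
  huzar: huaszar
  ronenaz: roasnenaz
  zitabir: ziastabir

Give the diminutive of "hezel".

pupufta and tewignal both have last vowel 'a' yet inflect differently (pupuftak, teaswignal), so the last vowel is not what conditions the rule; whether the stem ends in a vowel or a consonant is.
"hezel" ends in a consonant. The stems ending in a consonant (tewignal → teaswignal, huzar → huaszar, ronenaz → roasnenaz) insert -as- after the first vowel.
The other pattern: stems ending in a vowel drop the final letter and add -ak.
So hezel → heaszel.

heaszel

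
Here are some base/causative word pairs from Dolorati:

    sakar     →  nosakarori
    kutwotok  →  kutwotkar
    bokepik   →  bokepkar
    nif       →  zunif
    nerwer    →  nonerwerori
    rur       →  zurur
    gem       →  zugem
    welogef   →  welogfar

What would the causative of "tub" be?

zutub

rur and nerwer both end in -r yet inflect differently (zurur, nonerwerori), so the final letter is not what conditions the rule; the number of vowels is.
"tub" has 1 vowel. The stems with 1 vowel (rur → zurur, nif → zunif, gem → zugem) add the prefix zu-.
The other patterns: stems with 2 vowels add no- … -ori around the stem; stems with 3 vowels delete the last vowel and add -ar.
So tub → zutub.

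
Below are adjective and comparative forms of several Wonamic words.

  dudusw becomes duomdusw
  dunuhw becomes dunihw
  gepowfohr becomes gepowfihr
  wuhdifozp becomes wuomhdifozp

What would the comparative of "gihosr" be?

giomhosr

dunuhw and dudusw both end in -w yet inflect differently (dunihw, duomdusw), so the final letter is not what conditions the rule; the second-to-last letter is.
"gihosr" has second-to-last letter 's'. The one such stem in the data (dudusw → duomdusw) inserts -om- after the first vowel (as does wuhdifozp), so the same rule applies.
The other pattern: stems whose second-to-last letter is 'h' change the last vowel to 'i'.
So gihosr → giomhosr.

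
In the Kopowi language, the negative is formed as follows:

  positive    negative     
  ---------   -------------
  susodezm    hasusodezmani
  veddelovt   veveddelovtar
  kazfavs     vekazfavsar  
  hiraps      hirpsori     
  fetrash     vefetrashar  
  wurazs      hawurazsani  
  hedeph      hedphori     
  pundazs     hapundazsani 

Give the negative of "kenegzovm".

vekenegzovmar

pundazs and hiraps both end in -s yet inflect differently (hapundazsani, hirpsori), so the final letter is not what conditions the rule; the second-to-last letter is.
"kenegzovm" has second-to-last letter 'v'. The stems whose second-to-last letter is 'v' (kazfavs → vekazfavsar, veddelovt → veveddelovtar) add ve- … -ar around the stem.
So kenegzovm → vekenegzovmar.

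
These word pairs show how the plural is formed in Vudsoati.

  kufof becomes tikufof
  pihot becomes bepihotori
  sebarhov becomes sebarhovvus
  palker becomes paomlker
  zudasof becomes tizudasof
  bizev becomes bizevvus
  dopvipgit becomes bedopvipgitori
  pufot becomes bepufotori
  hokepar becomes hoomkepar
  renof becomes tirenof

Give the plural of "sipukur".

zudasof and pihot both have last vowel 'o' yet inflect differently (tizudasof, bepihotori), so the last vowel is not what conditions the rule; the final letter is.
"sipukur" ends in -r. The stems ending in -r (palker → paomlker, hokepar → hoomkepar) insert -om- after the first vowel.
The other patterns: stems ending in -f add the prefix ti-; stems ending in -t add be- … -ori around the stem; stems ending in -v double the final consonant and add -us.
So sipukur → siompukur.

siompukur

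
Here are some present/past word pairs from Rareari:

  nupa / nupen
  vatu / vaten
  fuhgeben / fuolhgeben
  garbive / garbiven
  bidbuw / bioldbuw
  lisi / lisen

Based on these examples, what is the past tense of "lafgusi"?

lafgusen

"lafgusi" ends in a vowel. The stems ending in a vowel (garbive → garbiven, lisi → lisen, vatu → vaten) drop the final letter and add -en.
The other pattern: stems ending in a consonant insert -ol- after the first vowel.
So lafgusi → lafgusen.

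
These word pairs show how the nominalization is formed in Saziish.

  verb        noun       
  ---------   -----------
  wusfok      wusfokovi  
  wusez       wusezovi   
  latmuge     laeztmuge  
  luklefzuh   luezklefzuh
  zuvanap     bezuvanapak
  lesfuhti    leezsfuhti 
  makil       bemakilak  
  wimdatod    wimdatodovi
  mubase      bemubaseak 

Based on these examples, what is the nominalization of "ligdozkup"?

latmuge and mubase both end in -e yet inflect differently (laeztmuge, bemubaseak), so the final letter is not what conditions the rule; the first letter is.
"ligdozkup" begins with l-. The stems beginning with l- (latmuge → laeztmuge, lesfuhti → leezsfuhti, luklefzuh → luezklefzuh) insert -ez- after the first vowel.
The other patterns: stems beginning with w- add -ovi; stems beginning with m- or z- add be- … -ak around the stem.
So ligdozkup → liezgdozkup.

liezgdozkup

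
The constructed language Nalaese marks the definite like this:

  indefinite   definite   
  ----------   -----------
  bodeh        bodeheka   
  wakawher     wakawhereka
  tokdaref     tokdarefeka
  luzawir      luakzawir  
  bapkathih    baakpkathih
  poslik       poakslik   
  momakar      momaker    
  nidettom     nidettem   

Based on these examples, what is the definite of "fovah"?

foveh

wakawher and luzawir both end in -r yet inflect differently (wakawhereka, luakzawir), so the final letter is not what conditions the rule; the last vowel is.
"fovah" has last vowel 'a'. The one such stem in the data (momakar → momaker) changes the last vowel to 'e' (as does nidettom), so the same rule applies.
So fovah → foveh.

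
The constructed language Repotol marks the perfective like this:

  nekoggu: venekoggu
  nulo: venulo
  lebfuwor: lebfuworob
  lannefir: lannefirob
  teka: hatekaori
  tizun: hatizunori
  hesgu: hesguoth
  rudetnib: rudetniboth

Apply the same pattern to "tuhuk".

nekoggu and hesgu both end in -u yet inflect differently (venekoggu, hesguoth), so the final letter is not what conditions the rule; the first letter is.
"tuhuk" begins with t-. The stems beginning with t- (teka → hatekaori, tizun → hatizunori) add ha- … -ori around the stem.
The other patterns: stems beginning with n- add the prefix ve-; stems beginning with l- add -ob; stems beginning with h- or r- add -oth.
So tuhuk → hatuhukori.

hatuhukori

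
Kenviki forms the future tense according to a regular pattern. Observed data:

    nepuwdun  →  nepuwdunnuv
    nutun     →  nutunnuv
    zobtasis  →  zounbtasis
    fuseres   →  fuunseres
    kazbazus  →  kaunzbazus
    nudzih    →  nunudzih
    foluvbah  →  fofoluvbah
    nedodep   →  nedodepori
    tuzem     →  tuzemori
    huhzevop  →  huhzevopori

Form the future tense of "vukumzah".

nepuwdun and kazbazus both have last vowel 'u' yet inflect differently (nepuwdunnuv, kaunzbazus), so the last vowel is not what conditions the rule; the final letter is.
"vukumzah" ends in -h. The stems ending in -h (nudzih → nunudzih, foluvbah → fofoluvbah) repeat the first consonant+vowel as a prefix.
So vukumzah → vuvukumzah.

vuvukumzah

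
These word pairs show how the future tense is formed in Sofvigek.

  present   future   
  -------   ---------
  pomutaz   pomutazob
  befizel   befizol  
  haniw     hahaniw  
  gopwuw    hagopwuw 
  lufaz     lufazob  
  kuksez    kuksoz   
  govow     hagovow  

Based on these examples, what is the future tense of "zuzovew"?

zuzovow

"zuzovew" has last vowel 'e'. The stems whose last vowel is 'e' (kuksez → kuksoz, befizel → befizol) change the last vowel to 'o'.
So zuzovew → zuzovow.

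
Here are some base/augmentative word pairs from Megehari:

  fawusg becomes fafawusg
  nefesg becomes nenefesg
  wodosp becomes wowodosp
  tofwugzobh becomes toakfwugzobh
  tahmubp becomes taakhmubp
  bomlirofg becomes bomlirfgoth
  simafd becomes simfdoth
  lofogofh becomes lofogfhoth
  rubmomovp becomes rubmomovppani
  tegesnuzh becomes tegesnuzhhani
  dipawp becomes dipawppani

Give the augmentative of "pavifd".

wodosp and tahmubp both end in -p yet inflect differently (wowodosp, taakhmubp), so the final letter is not what conditions the rule; the second-to-last letter is.
"pavifd" has second-to-last letter 'f'. The stems whose second-to-last letter is 'f' (bomlirofg → bomlirfgoth, simafd → simfdoth, lofogofh → lofogfhoth) delete the last vowel and add -oth.
So pavifd → pavfdoth.

pavfdoth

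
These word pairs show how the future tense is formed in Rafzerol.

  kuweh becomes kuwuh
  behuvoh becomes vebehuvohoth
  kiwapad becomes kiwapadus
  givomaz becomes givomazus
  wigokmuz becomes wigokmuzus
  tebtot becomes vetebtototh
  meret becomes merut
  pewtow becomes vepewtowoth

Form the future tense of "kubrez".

"kubrez" has last vowel 'e'. The stems whose last vowel is 'e' (kuweh → kuwuh, meret → merut) change the last vowel to 'u'.
So kubrez → kubruz.

kubruz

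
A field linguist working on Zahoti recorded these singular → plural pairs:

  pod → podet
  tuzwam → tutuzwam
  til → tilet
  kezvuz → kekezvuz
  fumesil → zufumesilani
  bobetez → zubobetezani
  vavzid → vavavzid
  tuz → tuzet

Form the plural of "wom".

tuz and kezvuz both end in -z yet inflect differently (tuzet, kekezvuz), so the final letter is not what conditions the rule; the number of vowels is.
"wom" has 1 vowel. The stems with 1 vowel (pod → podet, tuz → tuzet, til → tilet) add -et.
So wom → womet.

womet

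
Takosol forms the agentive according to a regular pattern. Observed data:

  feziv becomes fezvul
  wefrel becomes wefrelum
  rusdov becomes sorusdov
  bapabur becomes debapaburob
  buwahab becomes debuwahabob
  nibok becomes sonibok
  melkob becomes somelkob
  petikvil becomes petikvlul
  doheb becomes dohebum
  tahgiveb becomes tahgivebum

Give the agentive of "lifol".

rusdov and feziv both end in -v yet inflect differently (sorusdov, fezvul), so the final letter is not what conditions the rule; the last vowel is.
"lifol" has last vowel 'o'. The stems whose last vowel is 'o' (melkob → somelkob, rusdov → sorusdov, nibok → sonibok) add the prefix so-.
The other patterns: stems whose last vowel is 'i' delete the last vowel and add -ul; stems whose last vowel is 'e' add -um; stems whose last vowel is 'a' or 'u' add de- … -ob around the stem.
So lifol → solifol.

solifol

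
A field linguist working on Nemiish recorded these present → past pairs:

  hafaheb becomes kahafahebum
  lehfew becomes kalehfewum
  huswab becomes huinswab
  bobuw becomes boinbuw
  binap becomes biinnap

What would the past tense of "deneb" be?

kadenebum

lehfew and bobuw both end in -w yet inflect differently (kalehfewum, boinbuw), so the final letter is not what conditions the rule; the last vowel is.
"deneb" has last vowel 'e'. The stems whose last vowel is 'e' (lehfew → kalehfewum, hafaheb → kahafahebum) add ka- … -um around the stem.
The other pattern: stems whose last vowel is 'a' or 'u' insert -in- after the first vowel.
So deneb → kadenebum.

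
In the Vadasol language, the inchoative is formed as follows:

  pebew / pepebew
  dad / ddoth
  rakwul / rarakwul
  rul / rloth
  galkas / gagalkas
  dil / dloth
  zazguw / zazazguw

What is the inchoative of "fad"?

fdoth

rul and rakwul both end in -l yet inflect differently (rloth, rarakwul), so the final letter is not what conditions the rule; the number of vowels is.
"fad" has 1 vowel. The stems with 1 vowel (dad → ddoth, rul → rloth, dil → dloth) delete the last vowel and add -oth.
The other pattern: stems with 2 vowels repeat the first consonant+vowel as a prefix.
So fad → fdoth.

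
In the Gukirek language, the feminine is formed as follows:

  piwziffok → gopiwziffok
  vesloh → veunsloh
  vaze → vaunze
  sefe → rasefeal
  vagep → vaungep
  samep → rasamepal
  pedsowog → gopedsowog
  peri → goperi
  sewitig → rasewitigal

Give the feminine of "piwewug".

sefe and vaze both end in -e yet inflect differently (rasefeal, vaunze), so the final letter is not what conditions the rule; the first letter is.
"piwewug" begins with p-. The stems beginning with p- (piwziffok → gopiwziffok, peri → goperi, pedsowog → gopedsowog) add the prefix go-.
The other patterns: stems beginning with s- add ra- … -al around the stem; stems beginning with v- insert -un- after the first vowel.
So piwewug → gopiwewug.

gopiwewug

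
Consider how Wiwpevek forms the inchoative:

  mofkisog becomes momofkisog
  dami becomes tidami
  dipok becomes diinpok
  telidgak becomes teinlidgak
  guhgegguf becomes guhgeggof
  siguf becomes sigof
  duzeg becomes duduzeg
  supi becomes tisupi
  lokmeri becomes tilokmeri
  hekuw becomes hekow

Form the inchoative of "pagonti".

mofkisog and dipok both have last vowel 'o' yet inflect differently (momofkisog, diinpok), so the last vowel is not what conditions the rule; the final letter is.
"pagonti" ends in -i. The stems ending in -i (supi → tisupi, dami → tidami, lokmeri → tilokmeri) add the prefix ti-.
So pagonti → tipagonti.

tipagonti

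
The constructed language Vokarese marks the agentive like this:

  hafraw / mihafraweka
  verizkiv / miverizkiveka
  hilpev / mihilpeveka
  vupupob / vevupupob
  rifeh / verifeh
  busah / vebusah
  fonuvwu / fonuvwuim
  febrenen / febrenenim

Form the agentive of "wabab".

vewabab

"wabab" ends in -b. The one such stem in the data (vupupob → vevupupob) adds the prefix ve-, so the same rule applies.
The other patterns: stems ending in -v or -w add mi- … -eka around the stem; stems ending in -n or -u add -im.
So wabab → vewabab.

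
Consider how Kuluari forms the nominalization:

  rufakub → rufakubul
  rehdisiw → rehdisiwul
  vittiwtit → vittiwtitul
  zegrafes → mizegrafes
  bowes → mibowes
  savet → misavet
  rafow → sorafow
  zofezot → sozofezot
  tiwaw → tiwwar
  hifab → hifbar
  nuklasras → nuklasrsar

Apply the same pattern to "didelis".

didelisul

vittiwtit and savet both end in -t yet inflect differently (vittiwtitul, misavet), so the final letter is not what conditions the rule; the last vowel is.
"didelis" has last vowel 'i'. The stems whose last vowel is 'i' (rehdisiw → rehdisiwul, vittiwtit → vittiwtitul) add -ul.
So didelis → didelisul.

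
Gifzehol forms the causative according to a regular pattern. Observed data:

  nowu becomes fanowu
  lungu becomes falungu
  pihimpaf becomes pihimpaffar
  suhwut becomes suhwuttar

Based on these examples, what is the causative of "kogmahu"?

fakogmahu

nowu and suhwut both have last vowel 'u' yet inflect differently (fanowu, suhwuttar), so the last vowel is not what conditions the rule; whether the stem ends in a vowel or a consonant is.
"kogmahu" ends in a vowel. The stems ending in a vowel (nowu → fanowu, lungu → falungu) add the prefix fa-.
So kogmahu → fakogmahu.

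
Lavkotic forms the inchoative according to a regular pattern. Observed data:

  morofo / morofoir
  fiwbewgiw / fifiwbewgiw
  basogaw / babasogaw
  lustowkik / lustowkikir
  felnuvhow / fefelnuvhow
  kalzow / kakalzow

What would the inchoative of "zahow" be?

morofo and felnuvhow both have last vowel 'o' yet inflect differently (morofoir, fefelnuvhow), so the last vowel is not what conditions the rule; the final letter is.
"zahow" ends in -w. The stems ending in -w (felnuvhow → fefelnuvhow, kalzow → kakalzow, fiwbewgiw → fifiwbewgiw) repeat the first consonant+vowel as a prefix.
The other pattern: stems ending in -k or -o add -ir.
So zahow → zazahow.

zazahow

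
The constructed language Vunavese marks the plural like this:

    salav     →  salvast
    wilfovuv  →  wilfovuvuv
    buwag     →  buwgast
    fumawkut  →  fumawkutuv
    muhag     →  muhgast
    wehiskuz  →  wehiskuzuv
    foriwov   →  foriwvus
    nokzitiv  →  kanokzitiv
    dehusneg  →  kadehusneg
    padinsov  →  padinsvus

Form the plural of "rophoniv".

wilfovuv and salav both end in -v yet inflect differently (wilfovuvuv, salvast), so the final letter is not what conditions the rule; the last vowel is.
"rophoniv" has last vowel 'i'. The one such stem in the data (nokzitiv → kanokzitiv) adds the prefix ka-, so the same rule applies.
The other patterns: stems whose last vowel is 'u' add -uv; stems whose last vowel is 'a' delete the last vowel and add -ast; stems whose last vowel is 'o' delete the last vowel and add -us.
So rophoniv → karophoniv.

karophoniv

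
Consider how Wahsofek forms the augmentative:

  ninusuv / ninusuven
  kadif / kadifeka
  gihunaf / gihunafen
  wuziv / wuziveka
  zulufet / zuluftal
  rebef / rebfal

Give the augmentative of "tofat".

tofaten

"tofat" has last vowel 'a'. The one such stem in the data (gihunaf → gihunafen) adds -en, so the same rule applies.
So tofat → tofaten.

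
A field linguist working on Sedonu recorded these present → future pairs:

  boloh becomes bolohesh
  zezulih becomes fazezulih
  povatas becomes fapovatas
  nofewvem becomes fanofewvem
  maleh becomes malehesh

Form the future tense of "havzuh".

"havzuh" has 2 vowels. The stems with 2 vowels (boloh → bolohesh, maleh → malehesh) add -esh.
So havzuh → havzuhesh.

havzuhesh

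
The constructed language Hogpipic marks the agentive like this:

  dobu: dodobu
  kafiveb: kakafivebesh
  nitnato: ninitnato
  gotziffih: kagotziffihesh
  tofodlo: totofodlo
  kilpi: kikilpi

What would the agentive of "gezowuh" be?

kagezowuhesh

gotziffih and kilpi both have last vowel 'i' yet inflect differently (kagotziffihesh, kikilpi), so the last vowel is not what conditions the rule; whether the stem ends in a vowel or a consonant is.
"gezowuh" ends in a consonant. The stems ending in a consonant (gotziffih → kagotziffihesh, kafiveb → kakafivebesh) add ka- … -esh around the stem.
So gezowuh → kagezowuhesh.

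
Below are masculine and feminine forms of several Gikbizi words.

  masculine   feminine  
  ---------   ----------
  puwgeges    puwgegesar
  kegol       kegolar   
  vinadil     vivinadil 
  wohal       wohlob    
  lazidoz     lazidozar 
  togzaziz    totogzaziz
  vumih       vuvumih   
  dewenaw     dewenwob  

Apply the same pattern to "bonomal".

bonomlob

wohal and vinadil both end in -l yet inflect differently (wohlob, vivinadil), so the final letter is not what conditions the rule; the last vowel is.
"bonomal" has last vowel 'a'. The stems whose last vowel is 'a' (dewenaw → dewenwob, wohal → wohlob) delete the last vowel and add -ob.
The other patterns: stems whose last vowel is 'i' repeat the first consonant+vowel as a prefix; stems whose last vowel is 'e' or 'o' add -ar.
So bonomal → bonomlob.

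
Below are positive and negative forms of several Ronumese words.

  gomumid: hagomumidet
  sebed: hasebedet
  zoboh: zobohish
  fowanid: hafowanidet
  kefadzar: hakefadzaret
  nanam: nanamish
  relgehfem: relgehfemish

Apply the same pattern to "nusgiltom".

nanam and kefadzar both have last vowel 'a' yet inflect differently (nanamish, hakefadzaret), so the last vowel is not what conditions the rule; the final letter is.
"nusgiltom" ends in -m. The stems ending in -m (nanam → nanamish, relgehfem → relgehfemish) add -ish.
The other pattern: stems ending in -d or -r add ha- … -et around the stem.
So nusgiltom → nusgiltomish.

nusgiltomish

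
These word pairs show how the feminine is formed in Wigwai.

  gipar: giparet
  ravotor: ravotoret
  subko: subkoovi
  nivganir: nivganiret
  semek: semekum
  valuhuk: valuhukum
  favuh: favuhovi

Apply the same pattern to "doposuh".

ravotor and subko both have last vowel 'o' yet inflect differently (ravotoret, subkoovi), so the last vowel is not what conditions the rule; the final letter is.
"doposuh" ends in -h. The one such stem in the data (favuh → favuhovi) adds -ovi, so the same rule applies.
The other patterns: stems ending in -k add -um; stems ending in -r add -et.
So doposuh → doposuhovi.

doposuhovi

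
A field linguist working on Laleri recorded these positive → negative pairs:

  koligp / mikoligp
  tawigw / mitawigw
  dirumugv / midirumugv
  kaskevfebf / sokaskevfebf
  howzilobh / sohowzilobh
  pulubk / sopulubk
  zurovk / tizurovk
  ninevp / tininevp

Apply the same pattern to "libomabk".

pulubk and zurovk both end in -k yet inflect differently (sopulubk, tizurovk), so the final letter is not what conditions the rule; the second-to-last letter is.
"libomabk" has second-to-last letter 'b'. The stems whose second-to-last letter is 'b' (kaskevfebf → sokaskevfebf, howzilobh → sohowzilobh, pulubk → sopulubk) add the prefix so-.
So libomabk → solibomabk.

solibomabk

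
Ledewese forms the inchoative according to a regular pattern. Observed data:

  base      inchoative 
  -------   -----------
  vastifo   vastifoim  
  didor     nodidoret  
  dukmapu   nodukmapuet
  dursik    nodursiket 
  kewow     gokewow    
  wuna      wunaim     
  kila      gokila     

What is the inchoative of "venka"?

kila and wuna both end in -a yet inflect differently (gokila, wunaim), so the final letter is not what conditions the rule; the first letter is.
"venka" begins with v-. The one such stem in the data (vastifo → vastifoim) adds -im, so the same rule applies.
The other patterns: stems beginning with k- add the prefix go-; stems beginning with d- add no- … -et around the stem.
So venka → venkaim.

venkaim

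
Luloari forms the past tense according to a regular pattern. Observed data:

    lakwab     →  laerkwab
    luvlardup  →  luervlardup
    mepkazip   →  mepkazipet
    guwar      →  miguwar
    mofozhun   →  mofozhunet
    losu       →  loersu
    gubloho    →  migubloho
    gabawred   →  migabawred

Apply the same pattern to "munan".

mepkazip and luvlardup both end in -p yet inflect differently (mepkazipet, luervlardup), so the final letter is not what conditions the rule; the first letter is.
"munan" begins with m-. The stems beginning with m- (mepkazip → mepkazipet, mofozhun → mofozhunet) add -et.
The other patterns: stems beginning with g- add the prefix mi-; stems beginning with l- insert -er- after the first vowel.
So munan → munanet.

munanet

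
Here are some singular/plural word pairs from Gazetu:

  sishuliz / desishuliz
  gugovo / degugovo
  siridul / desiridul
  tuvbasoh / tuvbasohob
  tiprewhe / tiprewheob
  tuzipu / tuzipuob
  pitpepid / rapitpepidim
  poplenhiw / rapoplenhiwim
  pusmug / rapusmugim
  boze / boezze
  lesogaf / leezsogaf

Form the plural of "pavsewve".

rapavsewveim

"pavsewve" begins with p-. The stems beginning with p- (pitpepid → rapitpepidim, poplenhiw → rapoplenhiwim, pusmug → rapusmugim) add ra- … -im around the stem.
The other patterns: stems beginning with g- or s- add the prefix de-; stems beginning with t- add -ob; stems beginning with b- or l- insert -ez- after the first vowel.
So pavsewve → rapavsewveim.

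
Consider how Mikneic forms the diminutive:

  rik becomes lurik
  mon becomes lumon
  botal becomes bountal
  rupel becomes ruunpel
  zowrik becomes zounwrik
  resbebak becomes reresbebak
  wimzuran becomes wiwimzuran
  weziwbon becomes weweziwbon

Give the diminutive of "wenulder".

"wenulder" has 3 vowels. The stems with 3 vowels (resbebak → reresbebak, wimzuran → wiwimzuran, weziwbon → weweziwbon) repeat the first consonant+vowel as a prefix.
The other patterns: stems with 1 vowel add the prefix lu-; stems with 2 vowels insert -un- after the first vowel.
So wenulder → wewenulder.

wewenulder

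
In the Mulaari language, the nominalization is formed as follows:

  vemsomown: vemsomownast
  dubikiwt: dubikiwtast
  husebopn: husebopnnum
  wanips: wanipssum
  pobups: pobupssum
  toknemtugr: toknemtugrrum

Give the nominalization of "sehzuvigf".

vemsomown and husebopn both end in -n yet inflect differently (vemsomownast, husebopnnum), so the final letter is not what conditions the rule; the second-to-last letter is.
"sehzuvigf" has second-to-last letter 'g'. The one such stem in the data (toknemtugr → toknemtugrrum) doubles the final consonant and adds -um (as do husebopn, wanips), so the same rule applies.
The other pattern: stems whose second-to-last letter is 'w' add -ast.
So sehzuvigf → sehzuvigffum.

sehzuvigffum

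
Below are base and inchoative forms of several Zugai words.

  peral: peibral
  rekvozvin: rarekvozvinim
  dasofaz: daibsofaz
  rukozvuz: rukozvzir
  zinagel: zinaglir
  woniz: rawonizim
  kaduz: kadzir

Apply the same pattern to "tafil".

dasofaz and woniz both end in -z yet inflect differently (daibsofaz, rawonizim), so the final letter is not what conditions the rule; the last vowel is.
"tafil" has last vowel 'i'. The stems whose last vowel is 'i' (rekvozvin → rarekvozvinim, woniz → rawonizim) add ra- … -im around the stem.
The other patterns: stems whose last vowel is 'a' insert -ib- after the first vowel; stems whose last vowel is 'e' or 'u' delete the last vowel and add -ir.
So tafil → ratafilim.

ratafilim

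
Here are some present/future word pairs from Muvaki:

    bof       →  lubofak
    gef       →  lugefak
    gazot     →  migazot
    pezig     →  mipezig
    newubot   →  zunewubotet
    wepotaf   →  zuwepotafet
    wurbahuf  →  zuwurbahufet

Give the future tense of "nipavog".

zunipavoget

"nipavog" has 3 vowels. The stems with 3 vowels (newubot → zunewubotet, wepotaf → zuwepotafet, wurbahuf → zuwurbahufet) add zu- … -et around the stem.
So nipavog → zunipavoget.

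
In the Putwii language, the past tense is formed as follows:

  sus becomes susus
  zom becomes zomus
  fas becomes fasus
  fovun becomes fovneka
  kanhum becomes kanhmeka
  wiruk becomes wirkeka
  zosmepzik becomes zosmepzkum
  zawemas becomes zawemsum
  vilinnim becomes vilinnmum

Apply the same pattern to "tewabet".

tewabtum

zom and kanhum both end in -m yet inflect differently (zomus, kanhmeka), so the final letter is not what conditions the rule; the number of vowels is.
"tewabet" has 3 vowels. The stems with 3 vowels (zosmepzik → zosmepzkum, zawemas → zawemsum, vilinnim → vilinnmum) delete the last vowel and add -um.
The other patterns: stems with 1 vowel add -us; stems with 2 vowels delete the last vowel and add -eka.
So tewabet → tewabtum.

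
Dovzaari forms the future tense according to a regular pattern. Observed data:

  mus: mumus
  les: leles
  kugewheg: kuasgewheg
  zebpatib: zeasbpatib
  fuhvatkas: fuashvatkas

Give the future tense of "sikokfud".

siaskokfud

mus and fuhvatkas both end in -s yet inflect differently (mumus, fuashvatkas), so the final letter is not what conditions the rule; the number of vowels is.
"sikokfud" has 3 vowels. The stems with 3 vowels (kugewheg → kuasgewheg, zebpatib → zeasbpatib, fuhvatkas → fuashvatkas) insert -as- after the first vowel.
So sikokfud → siaskokfud.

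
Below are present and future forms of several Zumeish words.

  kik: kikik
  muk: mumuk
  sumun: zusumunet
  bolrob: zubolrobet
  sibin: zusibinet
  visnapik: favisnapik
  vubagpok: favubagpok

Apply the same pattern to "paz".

"paz" has 1 vowel. The stems with 1 vowel (kik → kikik, muk → mumuk) repeat the first consonant+vowel as a prefix.
So paz → papaz.

papaz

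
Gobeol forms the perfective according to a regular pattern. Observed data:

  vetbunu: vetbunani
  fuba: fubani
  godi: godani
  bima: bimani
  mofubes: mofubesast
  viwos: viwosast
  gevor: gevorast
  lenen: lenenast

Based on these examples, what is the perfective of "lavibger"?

lavibgerast

"lavibger" ends in a consonant. The stems ending in a consonant (mofubes → mofubesast, viwos → viwosast, gevor → gevorast) add -ast.
So lavibger → lavibgerast.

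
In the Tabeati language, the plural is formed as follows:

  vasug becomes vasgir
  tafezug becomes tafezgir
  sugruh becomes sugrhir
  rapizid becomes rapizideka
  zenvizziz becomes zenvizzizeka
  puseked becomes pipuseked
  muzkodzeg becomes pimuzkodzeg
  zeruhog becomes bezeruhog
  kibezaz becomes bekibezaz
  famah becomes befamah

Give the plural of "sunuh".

rapizid and puseked both end in -d yet inflect differently (rapizideka, pipuseked), so the final letter is not what conditions the rule; the last vowel is.
"sunuh" has last vowel 'u'. The stems whose last vowel is 'u' (vasug → vasgir, tafezug → tafezgir, sugruh → sugrhir) delete the last vowel and add -ir.
So sunuh → sunhir.

sunhir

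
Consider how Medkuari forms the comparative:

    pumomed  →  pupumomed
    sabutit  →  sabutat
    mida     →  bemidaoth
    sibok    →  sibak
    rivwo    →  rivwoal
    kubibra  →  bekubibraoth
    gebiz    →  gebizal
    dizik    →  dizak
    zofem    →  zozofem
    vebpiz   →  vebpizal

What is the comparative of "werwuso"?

vebpiz and sabutit both have last vowel 'i' yet inflect differently (vebpizal, sabutat), so the last vowel is not what conditions the rule; the final letter is.
"werwuso" ends in -o. The one such stem in the data (rivwo → rivwoal) adds -al, so the same rule applies.
So werwuso → werwusoal.

werwusoal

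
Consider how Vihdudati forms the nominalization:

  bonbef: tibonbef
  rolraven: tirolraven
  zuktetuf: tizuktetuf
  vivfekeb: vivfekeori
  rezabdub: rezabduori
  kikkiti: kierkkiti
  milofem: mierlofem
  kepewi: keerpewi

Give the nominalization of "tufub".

bonbef and vivfekeb both have last vowel 'e' yet inflect differently (tibonbef, vivfekeori), so the last vowel is not what conditions the rule; the final letter is.
"tufub" ends in -b. The stems ending in -b (vivfekeb → vivfekeori, rezabdub → rezabduori) drop the final letter and add -ori.
The other patterns: stems ending in -f or -n add the prefix ti-; stems ending in -i or -m insert -er- after the first vowel.
So tufub → tufuori.

tufuori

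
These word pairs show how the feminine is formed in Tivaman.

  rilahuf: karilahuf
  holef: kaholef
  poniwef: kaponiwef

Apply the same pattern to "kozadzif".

Every pair shown (rilahuf → karilahuf, holef → kaholef, poniwef → kaponiwef) follows the same rule: add the prefix ka-.
So kozadzif → kakozadzif.

kakozadzif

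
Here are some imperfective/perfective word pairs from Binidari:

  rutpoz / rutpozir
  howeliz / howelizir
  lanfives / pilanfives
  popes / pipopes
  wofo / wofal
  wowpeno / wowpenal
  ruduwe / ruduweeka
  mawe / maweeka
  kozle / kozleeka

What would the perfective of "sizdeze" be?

sizdezeeka

rutpoz and wofo both have last vowel 'o' yet inflect differently (rutpozir, wofal), so the last vowel is not what conditions the rule; the final letter is.
"sizdeze" ends in -e. The stems ending in -e (ruduwe → ruduweeka, mawe → maweeka, kozle → kozleeka) add -eka.
The other patterns: stems ending in -z add -ir; stems ending in -s add the prefix pi-; stems ending in -o drop the final letter and add -al.
So sizdeze → sizdezeeka.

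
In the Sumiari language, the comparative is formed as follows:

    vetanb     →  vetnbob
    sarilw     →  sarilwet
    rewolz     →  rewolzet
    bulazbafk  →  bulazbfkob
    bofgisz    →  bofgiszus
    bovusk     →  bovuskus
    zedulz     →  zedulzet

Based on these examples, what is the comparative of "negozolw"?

negozolwet

rewolz and bofgisz both end in -z yet inflect differently (rewolzet, bofgiszus), so the final letter is not what conditions the rule; the second-to-last letter is.
"negozolw" has second-to-last letter 'l'. The stems whose second-to-last letter is 'l' (rewolz → rewolzet, sarilw → sarilwet, zedulz → zedulzet) add -et.
The other patterns: stems whose second-to-last letter is 's' add -us; stems whose second-to-last letter is 'f' or 'n' delete the last vowel and add -ob.
So negozolw → negozolwet.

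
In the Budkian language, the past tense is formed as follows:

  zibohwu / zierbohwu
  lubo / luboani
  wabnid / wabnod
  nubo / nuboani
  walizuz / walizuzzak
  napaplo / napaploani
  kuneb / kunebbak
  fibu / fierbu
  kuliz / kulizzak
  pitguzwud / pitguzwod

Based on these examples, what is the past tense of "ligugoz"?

ligugozzak

kuliz and wabnid both have last vowel 'i' yet inflect differently (kulizzak, wabnod), so the last vowel is not what conditions the rule; the final letter is.
"ligugoz" ends in -z. The stems ending in -z (kuliz → kulizzak, walizuz → walizuzzak) double the final consonant and add -ak.
The other patterns: stems ending in -o add -ani; stems ending in -d change the last vowel to 'o'; stems ending in -u insert -er- after the first vowel.
So ligugoz → ligugozzak.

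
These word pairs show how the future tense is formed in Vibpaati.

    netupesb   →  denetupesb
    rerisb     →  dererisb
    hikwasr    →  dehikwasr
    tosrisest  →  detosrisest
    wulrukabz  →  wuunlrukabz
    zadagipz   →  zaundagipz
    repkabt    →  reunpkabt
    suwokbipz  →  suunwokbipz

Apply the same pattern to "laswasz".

tosrisest and repkabt both end in -t yet inflect differently (detosrisest, reunpkabt), so the final letter is not what conditions the rule; the second-to-last letter is.
"laswasz" has second-to-last letter 's'. The stems whose second-to-last letter is 's' (netupesb → denetupesb, rerisb → dererisb, hikwasr → dehikwasr) add the prefix de-.
So laswasz → delaswasz.

delaswasz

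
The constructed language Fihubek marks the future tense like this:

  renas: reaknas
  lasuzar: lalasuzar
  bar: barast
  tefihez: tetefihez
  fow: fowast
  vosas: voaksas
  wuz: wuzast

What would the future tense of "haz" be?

hazast

bar and lasuzar both end in -r yet inflect differently (barast, lalasuzar), so the final letter is not what conditions the rule; the number of vowels is.
"haz" has 1 vowel. The stems with 1 vowel (bar → barast, fow → fowast, wuz → wuzast) add -ast.
The other patterns: stems with 2 vowels insert -ak- after the first vowel; stems with 3 vowels repeat the first consonant+vowel as a prefix.
So haz → hazast.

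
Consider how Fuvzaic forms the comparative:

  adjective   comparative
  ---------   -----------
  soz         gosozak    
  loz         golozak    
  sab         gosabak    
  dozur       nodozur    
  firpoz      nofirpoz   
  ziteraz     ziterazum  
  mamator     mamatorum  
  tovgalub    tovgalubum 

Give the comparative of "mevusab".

soz and firpoz both end in -z yet inflect differently (gosozak, nofirpoz), so the final letter is not what conditions the rule; the number of vowels is.
"mevusab" has 3 vowels. The stems with 3 vowels (ziteraz → ziterazum, mamator → mamatorum, tovgalub → tovgalubum) add -um.
The other patterns: stems with 1 vowel add go- … -ak around the stem; stems with 2 vowels add the prefix no-.
So mevusab → mevusabum.

mevusabum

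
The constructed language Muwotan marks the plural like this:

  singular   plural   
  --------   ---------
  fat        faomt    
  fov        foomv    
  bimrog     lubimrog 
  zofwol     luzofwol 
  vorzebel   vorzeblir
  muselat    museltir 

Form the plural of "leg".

leomg

zofwol and vorzebel both end in -l yet inflect differently (luzofwol, vorzeblir), so the final letter is not what conditions the rule; the number of vowels is.
"leg" has 1 vowel. The stems with 1 vowel (fat → faomt, fov → foomv) insert -om- after the first vowel.
The other patterns: stems with 2 vowels add the prefix lu-; stems with 3 vowels delete the last vowel and add -ir.
So leg → leomg.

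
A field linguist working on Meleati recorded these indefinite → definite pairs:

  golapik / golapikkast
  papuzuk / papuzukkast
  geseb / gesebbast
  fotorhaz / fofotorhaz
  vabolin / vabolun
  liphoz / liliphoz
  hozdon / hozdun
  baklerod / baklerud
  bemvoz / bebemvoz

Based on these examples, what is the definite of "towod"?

towud

baklerod and bemvoz both have last vowel 'o' yet inflect differently (baklerud, bebemvoz), so the last vowel is not what conditions the rule; the final letter is.
"towod" ends in -d. The one such stem in the data (baklerod → baklerud) changes the last vowel to 'u' (as do vabolin, hozdon), so the same rule applies.
So towod → towud.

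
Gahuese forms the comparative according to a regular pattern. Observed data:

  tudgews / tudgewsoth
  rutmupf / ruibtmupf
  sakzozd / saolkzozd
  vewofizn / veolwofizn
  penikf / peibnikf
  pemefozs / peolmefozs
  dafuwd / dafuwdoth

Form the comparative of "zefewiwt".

zefewiwtoth

tudgews and pemefozs both end in -s yet inflect differently (tudgewsoth, peolmefozs), so the final letter is not what conditions the rule; the second-to-last letter is.
"zefewiwt" has second-to-last letter 'w'. The stems whose second-to-last letter is 'w' (dafuwd → dafuwdoth, tudgews → tudgewsoth) add -oth.
So zefewiwt → zefewiwtoth.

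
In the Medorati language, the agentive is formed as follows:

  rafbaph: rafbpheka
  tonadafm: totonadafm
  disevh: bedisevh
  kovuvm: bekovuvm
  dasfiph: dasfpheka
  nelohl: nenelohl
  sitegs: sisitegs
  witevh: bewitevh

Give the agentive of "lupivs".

disevh and rafbaph both end in -h yet inflect differently (bedisevh, rafbpheka), so the final letter is not what conditions the rule; the second-to-last letter is.
"lupivs" has second-to-last letter 'v'. The stems whose second-to-last letter is 'v' (kovuvm → bekovuvm, disevh → bedisevh, witevh → bewitevh) add the prefix be-.
The other patterns: stems whose second-to-last letter is 'p' delete the last vowel and add -eka; stems whose second-to-last letter is 'f', 'g' or 'h' repeat the first consonant+vowel as a prefix.
So lupivs → belupivs.

belupivs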